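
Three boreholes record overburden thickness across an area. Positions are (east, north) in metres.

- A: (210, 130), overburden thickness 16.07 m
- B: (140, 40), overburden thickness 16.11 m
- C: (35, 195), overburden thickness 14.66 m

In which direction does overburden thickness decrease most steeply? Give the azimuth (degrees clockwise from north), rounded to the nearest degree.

310°

Taking A as reference: B−A = (-70, -90, +0.04); C−A = (-175, 65, -1.41).
Solve a·Δx + b·Δy = Δd: det = (-70)·65 − (-175)·(-90) = -20300.
∂d/∂x = [(+0.04)·65 − (-1.41)·(-90)] / -20300 = +0.006123
∂d/∂y = [(-70)·(-1.41) − (-175)·(+0.04)] / -20300 = -0.005207
Steepest decrease is along −∇f: components (-0.006123 E, +0.005207 N).
Azimuth = atan2(-0.006123, +0.005207) = 310.4° ≈ 310°.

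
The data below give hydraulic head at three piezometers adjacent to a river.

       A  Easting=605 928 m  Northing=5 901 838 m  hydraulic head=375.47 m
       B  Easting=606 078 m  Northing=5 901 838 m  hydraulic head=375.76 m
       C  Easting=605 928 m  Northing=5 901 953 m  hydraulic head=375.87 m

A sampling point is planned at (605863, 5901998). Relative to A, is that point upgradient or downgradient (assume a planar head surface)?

∂h/∂x = (375.76 − 375.47) / (606078 − 605928) = +0.001933
∂h/∂y = (375.87 − 375.47) / (5901953 − 5901838) = +0.003478
Head at (605863, 5901998) = 375.47 + (+0.001933)·(-65) + (+0.003478)·(160) = 375.90 m.
That is higher than the 375.47 m at A, so the point is upgradient.

upgradient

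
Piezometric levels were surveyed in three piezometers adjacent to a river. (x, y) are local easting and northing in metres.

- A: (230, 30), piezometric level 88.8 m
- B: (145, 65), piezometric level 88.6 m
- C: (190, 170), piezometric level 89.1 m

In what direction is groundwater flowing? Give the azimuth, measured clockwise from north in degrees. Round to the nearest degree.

229°

Taking A as reference: B−A = (-85, 35, -0.2); C−A = (-40, 140, +0.3).
Determinant of the coordinate differences = (-85)·140 − (-40)·35 = -10500.
∂h/∂x = [(-0.2)·140 − (+0.3)·35] / -10500 = +0.003667
∂h/∂y = [(-85)·(+0.3) − (-40)·(-0.2)] / -10500 = +0.003190
Flow direction (−∇h) has components (-0.003667 E, -0.003190 N).
Azimuth = atan2(E, N) = atan2(-0.003667, -0.003190) = 229.0° ≈ 229°.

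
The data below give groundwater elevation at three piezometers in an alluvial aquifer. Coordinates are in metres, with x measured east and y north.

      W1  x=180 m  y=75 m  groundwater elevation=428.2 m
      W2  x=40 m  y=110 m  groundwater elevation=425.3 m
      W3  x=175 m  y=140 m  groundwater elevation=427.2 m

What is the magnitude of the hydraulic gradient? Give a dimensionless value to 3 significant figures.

With h = a·x + b·y + c and W1 as origin, the differences give:
  (-140)·a + 35·b = -2.9
  (-5)·a + 65·b = -1.0
Eliminate b (×65 and ×35, subtract): -8925·a = -153.50 → a = ∂h/∂x = +0.01720
Back-substitute: b = ∂h/∂y = -0.01406.
|∇h| = √(0.01720² + -0.01406²) = 0.02222

0.0222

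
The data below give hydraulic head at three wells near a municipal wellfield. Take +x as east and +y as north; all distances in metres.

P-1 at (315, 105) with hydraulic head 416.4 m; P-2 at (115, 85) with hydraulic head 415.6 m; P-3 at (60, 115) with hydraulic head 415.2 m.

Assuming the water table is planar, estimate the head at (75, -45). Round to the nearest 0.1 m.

Taking P-1 as reference: P-2−P-1 = (-200, -20, -0.8); P-3−P-1 = (-255, 10, -1.2).
Determinant of the coordinate differences = (-200)·10 − (-255)·(-20) = -7100.
∂h/∂x = [(-0.8)·10 − (-1.2)·(-20)] / -7100 = +0.004507
∂h/∂y = [(-200)·(-1.2) − (-255)·(-0.8)] / -7100 = -0.005070
h(75, -45) = 416.4 + (+0.004507)·(-240) + (-0.005070)·(-150) = 416.4 -1.082 +0.761 = 416.079 m.

416.1 m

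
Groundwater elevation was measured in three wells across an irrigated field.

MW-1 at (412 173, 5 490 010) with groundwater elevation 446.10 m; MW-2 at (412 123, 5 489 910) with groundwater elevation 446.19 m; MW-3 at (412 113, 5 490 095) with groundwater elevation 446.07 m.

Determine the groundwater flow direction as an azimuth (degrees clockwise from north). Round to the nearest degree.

With h = a·x + b·y + c and MW-1 as origin, the differences give:
  (-50)·a + (-100)·b = +0.09
  (-60)·a + 85·b = -0.03
Eliminate b (×85 and ×(-100), subtract): -10250·a = 4.650 → a = ∂h/∂x = -0.0004537
Back-substitute: b = ∂h/∂y = -0.0006732.
Flow direction (−∇h) has components (+0.0004537 E, +0.0006732 N).
Azimuth = atan2(E, N) = atan2(+0.0004537, +0.0006732) = 34.0° ≈ 034°.

034°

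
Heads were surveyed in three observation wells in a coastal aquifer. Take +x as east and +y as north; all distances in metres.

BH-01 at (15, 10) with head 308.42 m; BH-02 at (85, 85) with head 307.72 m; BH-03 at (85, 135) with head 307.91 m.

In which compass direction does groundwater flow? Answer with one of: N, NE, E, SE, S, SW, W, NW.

E

Taking BH-01 as reference: BH-02−BH-01 = (70, 75, -0.70); BH-03−BH-01 = (70, 125, -0.51).
Determinant of the coordinate differences = 70·125 − 70·75 = 3500.
∂h/∂x = [(-0.70)·125 − (-0.51)·75] / 3500 = -0.01407
∂h/∂y = [70·(-0.51) − 70·(-0.70)] / 3500 = +0.003800
Flow = −∇h = (+0.01407 east, -0.003800 north), which points east.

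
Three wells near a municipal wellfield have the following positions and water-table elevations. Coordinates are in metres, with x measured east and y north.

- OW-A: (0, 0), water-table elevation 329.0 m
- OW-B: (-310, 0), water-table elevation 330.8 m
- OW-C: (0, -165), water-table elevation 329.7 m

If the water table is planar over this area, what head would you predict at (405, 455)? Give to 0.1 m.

324.7 m

∂h/∂x = (330.8 − 329.0) / (-310 − 0) = -0.005806
∂h/∂y = (329.7 − 329.0) / (-165 − 0) = -0.004242
h(405, 455) = 329.0 + (-0.005806)·(405) + (-0.004242)·(455) = 329.0 -2.352 -1.930 = 324.718 m.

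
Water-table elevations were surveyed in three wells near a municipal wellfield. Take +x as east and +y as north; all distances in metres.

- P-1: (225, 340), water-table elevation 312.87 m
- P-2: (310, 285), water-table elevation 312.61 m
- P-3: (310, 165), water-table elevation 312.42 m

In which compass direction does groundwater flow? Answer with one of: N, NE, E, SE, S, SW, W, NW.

SE

Taking P-1 as reference: P-2−P-1 = (85, -55, -0.26); P-3−P-1 = (85, -175, -0.45).
Determinant of the coordinate differences = 85·(-175) − 85·(-55) = -10200.
∂h/∂x = [(-0.26)·(-175) − (-0.45)·(-55)] / -10200 = -0.002034
∂h/∂y = [85·(-0.45) − 85·(-0.26)] / -10200 = +0.001583
Flow = −∇h = (+0.002034 east, -0.001583 north), which points southeast.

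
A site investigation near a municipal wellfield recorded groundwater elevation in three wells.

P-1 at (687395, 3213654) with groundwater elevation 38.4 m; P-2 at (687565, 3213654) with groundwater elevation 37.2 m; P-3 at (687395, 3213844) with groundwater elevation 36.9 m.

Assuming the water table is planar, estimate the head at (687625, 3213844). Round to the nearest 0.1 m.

∂h/∂x = (37.2 − 38.4) / (687565 − 687395) = -0.007059
∂h/∂y = (36.9 − 38.4) / (3213844 − 3213654) = -0.007895
h(687625, 3213844) = 38.4 + (-0.007059)·(230) + (-0.007895)·(190) = 38.4 -1.624 -1.500 = 35.276 m.

35.3 m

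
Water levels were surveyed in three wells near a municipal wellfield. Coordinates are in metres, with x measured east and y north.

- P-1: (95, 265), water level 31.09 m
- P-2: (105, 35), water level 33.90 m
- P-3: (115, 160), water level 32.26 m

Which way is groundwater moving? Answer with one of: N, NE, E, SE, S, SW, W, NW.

Differences from P-1: to P-2 (Δx, Δy, Δh) = (10, -230, +2.81); to P-3 = (20, -105, +1.17).
Determinant of the coordinate differences = 10·(-105) − 20·(-230) = 3550.
∂h/∂x = [(+2.81)·(-105) − (+1.17)·(-230)] / 3550 = -0.007310
∂h/∂y = [10·(+1.17) − 20·(+2.81)] / 3550 = -0.01254
Flow = −∇h = (+0.007310 east, +0.01254 north), which points northeast.

NE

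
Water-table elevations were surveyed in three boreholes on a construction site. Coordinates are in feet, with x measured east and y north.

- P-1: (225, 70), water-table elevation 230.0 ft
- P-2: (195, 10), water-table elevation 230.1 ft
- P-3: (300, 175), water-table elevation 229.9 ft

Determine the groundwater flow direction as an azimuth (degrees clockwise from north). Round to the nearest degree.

315°

Taking P-1 as reference: P-2−P-1 = (-30, -60, +0.1); P-3−P-1 = (75, 105, -0.1).
Solve a·Δx + b·Δy = Δh: det = (-30)·105 − 75·(-60) = 1350.
∂h/∂x = [(+0.1)·105 − (-0.1)·(-60)] / 1350 = +0.003333
∂h/∂y = [(-30)·(-0.1) − 75·(+0.1)] / 1350 = -0.003333
Flow direction (−∇h) has components (-0.003333 E, +0.003333 N).
Azimuth = atan2(E, N) = atan2(-0.003333, +0.003333) = 315.0° ≈ 315°.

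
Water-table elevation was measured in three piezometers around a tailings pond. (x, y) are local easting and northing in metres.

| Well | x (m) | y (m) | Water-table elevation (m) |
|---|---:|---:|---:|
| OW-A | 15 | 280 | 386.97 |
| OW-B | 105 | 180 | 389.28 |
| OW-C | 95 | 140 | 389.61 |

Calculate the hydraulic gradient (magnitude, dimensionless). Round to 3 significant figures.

0.0173

Three-point gradient (reference OW-A): Δ to OW-B = (90, -100, +2.31), Δ to OW-C = (80, -140, +2.64).
∂h/∂x = +0.01291, ∂h/∂y = -0.01148 (det = -4600).
|∇h| = √(0.01291² + -0.01148²) = 0.01728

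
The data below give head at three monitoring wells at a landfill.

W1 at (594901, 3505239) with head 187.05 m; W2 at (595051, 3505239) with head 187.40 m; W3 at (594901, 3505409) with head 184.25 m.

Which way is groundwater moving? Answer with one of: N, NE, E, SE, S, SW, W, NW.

N

∂h/∂x = (187.40 − 187.05) / (595051 − 594901) = +0.002333
∂h/∂y = (184.25 − 187.05) / (3505409 − 3505239) = -0.01647
Flow = −∇h = (-0.002333 east, +0.01647 north), which points north.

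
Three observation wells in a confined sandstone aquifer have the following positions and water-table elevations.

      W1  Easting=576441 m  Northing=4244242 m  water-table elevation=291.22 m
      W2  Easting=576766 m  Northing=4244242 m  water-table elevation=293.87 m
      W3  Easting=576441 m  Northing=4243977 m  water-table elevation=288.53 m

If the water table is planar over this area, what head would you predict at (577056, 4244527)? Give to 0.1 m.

∂h/∂x = (293.87 − 291.22) / (576766 − 576441) = +0.008154
∂h/∂y = (288.53 − 291.22) / (4243977 − 4244242) = +0.01015
h(577056, 4244527) = 291.22 + (+0.008154)·(615) + (+0.01015)·(285) = 291.22 +5.015 +2.893 = 299.128 m.

299.1 m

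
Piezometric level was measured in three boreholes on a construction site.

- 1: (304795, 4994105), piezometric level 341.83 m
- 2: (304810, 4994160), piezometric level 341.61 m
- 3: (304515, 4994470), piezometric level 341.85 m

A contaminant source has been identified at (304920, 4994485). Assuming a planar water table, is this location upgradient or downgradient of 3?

With h = a·x + b·y + c and 1 as origin, the differences give:
  15·a + 55·b = -0.22
  (-280)·a + 365·b = +0.02
Eliminate b (×365 and ×55, subtract): 20875·a = -81.400 → a = ∂h/∂x = -0.003899
Back-substitute: b = ∂h/∂y = -0.002937.
Head at (304920, 4994485) = 341.83 + (-0.003899)·(125) + (-0.002937)·(380) = 340.23 m.
That is lower than the 341.85 m at 3, so the point is downgradient.

downgradient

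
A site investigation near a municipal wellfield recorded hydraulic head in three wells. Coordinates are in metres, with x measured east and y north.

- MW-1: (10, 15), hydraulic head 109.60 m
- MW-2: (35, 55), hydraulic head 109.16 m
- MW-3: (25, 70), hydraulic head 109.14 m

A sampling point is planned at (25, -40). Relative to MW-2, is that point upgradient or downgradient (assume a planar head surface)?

upgradient

Differences from MW-1: to MW-2 (Δx, Δy, Δh) = (25, 40, -0.44); to MW-3 = (15, 55, -0.46).
Solve a·Δx + b·Δy = Δh: det = 25·55 − 15·40 = 775.
∂h/∂x = [(-0.44)·55 − (-0.46)·40] / 775 = -0.007484
∂h/∂y = [25·(-0.46) − 15·(-0.44)] / 775 = -0.006323
Head at (25, -40) = 109.60 + (-0.007484)·(15) + (-0.006323)·(-55) = 109.84 m.
That is higher than the 109.16 m at MW-2, so the point is upgradient.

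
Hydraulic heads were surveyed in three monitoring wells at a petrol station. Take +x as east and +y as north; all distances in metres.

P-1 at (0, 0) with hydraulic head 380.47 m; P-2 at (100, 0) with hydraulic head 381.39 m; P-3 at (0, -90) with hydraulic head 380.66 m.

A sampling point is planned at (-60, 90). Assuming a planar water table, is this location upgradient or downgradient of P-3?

∂h/∂x = (381.39 − 380.47) / (100 − 0) = +0.009200
∂h/∂y = (380.66 − 380.47) / (-90 − 0) = -0.002111
Head at (-60, 90) = 380.47 + (+0.009200)·(-60) + (-0.002111)·(90) = 379.73 m.
That is lower than the 380.66 m at P-3, so the point is downgradient.

downgradient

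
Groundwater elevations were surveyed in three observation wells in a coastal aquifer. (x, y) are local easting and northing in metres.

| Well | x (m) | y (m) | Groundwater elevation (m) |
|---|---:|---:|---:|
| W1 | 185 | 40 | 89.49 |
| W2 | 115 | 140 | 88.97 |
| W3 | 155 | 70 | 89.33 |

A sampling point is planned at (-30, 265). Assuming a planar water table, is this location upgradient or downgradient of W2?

With h = a·x + b·y + c and W1 as origin, the differences give:
  (-70)·a + 100·b = -0.52
  (-30)·a + 30·b = -0.16
Eliminate b (×30 and ×100, subtract): 900·a = 0.400 → a = ∂h/∂x = +0.0004444
Back-substitute: b = ∂h/∂y = -0.004889.
Head at (-30, 265) = 89.49 + (+0.0004444)·(-215) + (-0.004889)·(225) = 88.29 m.
That is lower than the 88.97 m at W2, so the point is downgradient.

downgradient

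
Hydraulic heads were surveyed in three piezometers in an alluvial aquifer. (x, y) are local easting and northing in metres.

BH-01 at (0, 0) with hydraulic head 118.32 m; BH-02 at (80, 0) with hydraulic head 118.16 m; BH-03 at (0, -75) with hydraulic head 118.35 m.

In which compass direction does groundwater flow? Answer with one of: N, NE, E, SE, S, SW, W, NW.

E

∂h/∂x = (118.16 − 118.32) / (80 − 0) = -0.002000
∂h/∂y = (118.35 − 118.32) / (-75 − 0) = -0.0004000
Flow = −∇h = (+0.002000 east, +0.0004000 north), which points east.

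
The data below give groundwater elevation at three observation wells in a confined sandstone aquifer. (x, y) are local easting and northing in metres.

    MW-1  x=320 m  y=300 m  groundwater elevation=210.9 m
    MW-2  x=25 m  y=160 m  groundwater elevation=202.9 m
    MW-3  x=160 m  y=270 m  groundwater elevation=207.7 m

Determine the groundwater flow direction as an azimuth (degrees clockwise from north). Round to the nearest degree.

Taking MW-1 as reference: MW-2−MW-1 = (-295, -140, -8.0); MW-3−MW-1 = (-160, -30, -3.2).
Solve a·Δx + b·Δy = Δh: det = (-295)·(-30) − (-160)·(-140) = -13550.
∂h/∂x = [(-8.0)·(-30) − (-3.2)·(-140)] / -13550 = +0.01535
∂h/∂y = [(-295)·(-3.2) − (-160)·(-8.0)] / -13550 = +0.02480
Flow direction (−∇h) has components (-0.01535 E, -0.02480 N).
Azimuth = atan2(E, N) = atan2(-0.01535, -0.02480) = 211.8° ≈ 212°.

212°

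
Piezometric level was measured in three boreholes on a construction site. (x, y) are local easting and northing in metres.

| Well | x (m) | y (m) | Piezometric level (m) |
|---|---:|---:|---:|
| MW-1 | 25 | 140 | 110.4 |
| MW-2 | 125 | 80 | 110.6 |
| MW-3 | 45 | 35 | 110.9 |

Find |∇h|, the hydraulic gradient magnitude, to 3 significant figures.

Differences from MW-1: to MW-2 (Δx, Δy, Δh) = (100, -60, +0.2); to MW-3 = (20, -105, +0.5).
Solve a·Δx + b·Δy = Δh: det = 100·(-105) − 20·(-60) = -9300.
∂h/∂x = [(+0.2)·(-105) − (+0.5)·(-60)] / -9300 = -0.0009677
∂h/∂y = [100·(+0.5) − 20·(+0.2)] / -9300 = -0.004946
|∇h| = √(-0.0009677² + -0.004946²) = 0.00504

0.00504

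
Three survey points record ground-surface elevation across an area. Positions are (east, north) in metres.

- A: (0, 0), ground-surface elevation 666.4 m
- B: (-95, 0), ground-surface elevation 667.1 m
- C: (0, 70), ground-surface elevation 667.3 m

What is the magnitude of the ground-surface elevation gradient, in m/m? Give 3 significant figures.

∂z/∂x = (667.1 − 666.4) / (-95 − 0) = -0.007368
∂z/∂y = (667.3 − 666.4) / (70 − 0) = +0.01286
|∇f| = √(-0.007368² + 0.01286²) = 0.01482 m/m

0.0148 m/m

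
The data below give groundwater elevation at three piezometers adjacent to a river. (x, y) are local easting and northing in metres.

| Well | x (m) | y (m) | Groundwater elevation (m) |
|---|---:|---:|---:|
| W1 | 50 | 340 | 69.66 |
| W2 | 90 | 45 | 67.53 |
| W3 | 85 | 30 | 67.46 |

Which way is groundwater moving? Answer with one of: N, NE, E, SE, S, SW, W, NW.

Three-point gradient (reference W1): Δ to W2 = (40, -295, -2.13), Δ to W3 = (35, -310, -2.20).
∂h/∂x = -0.005446, ∂h/∂y = +0.006482 (det = -2075).
Flow = −∇h = (+0.005446 east, -0.006482 north), which points southeast.

SE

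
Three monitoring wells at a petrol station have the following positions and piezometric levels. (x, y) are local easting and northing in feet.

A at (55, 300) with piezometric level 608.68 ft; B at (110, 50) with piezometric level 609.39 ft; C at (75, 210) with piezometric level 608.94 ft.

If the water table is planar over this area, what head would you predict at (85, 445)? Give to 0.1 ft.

609.6 ft

Differences from A: to B (Δx, Δy, Δh) = (55, -250, +0.71); to C = (20, -90, +0.26).
Solve a·Δx + b·Δy = Δh: det = 55·(-90) − 20·(-250) = 50.
∂h/∂x = [(+0.71)·(-90) − (+0.26)·(-250)] / 50 = +0.02200
∂h/∂y = [55·(+0.26) − 20·(+0.71)] / 50 = +0.002000
h(85, 445) = 608.68 + (+0.02200)·(30) + (+0.002000)·(145) = 608.68 +0.660 +0.290 = 609.630 ft.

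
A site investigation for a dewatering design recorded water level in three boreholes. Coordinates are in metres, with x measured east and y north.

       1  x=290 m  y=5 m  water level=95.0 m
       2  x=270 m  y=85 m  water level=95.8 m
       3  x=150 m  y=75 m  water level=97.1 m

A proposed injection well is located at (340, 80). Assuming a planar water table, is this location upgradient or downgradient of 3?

Three-point gradient (reference 1): Δ to 2 = (-20, 80, +0.8), Δ to 3 = (-140, 70, +2.1).
∂h/∂x = -0.01143, ∂h/∂y = +0.007143 (det = 9800).
Head at (340, 80) = 95.0 + (-0.01143)·(50) + (+0.007143)·(75) = 94.96 m.
That is lower than the 97.1 m at 3, so the point is downgradient.

downgradient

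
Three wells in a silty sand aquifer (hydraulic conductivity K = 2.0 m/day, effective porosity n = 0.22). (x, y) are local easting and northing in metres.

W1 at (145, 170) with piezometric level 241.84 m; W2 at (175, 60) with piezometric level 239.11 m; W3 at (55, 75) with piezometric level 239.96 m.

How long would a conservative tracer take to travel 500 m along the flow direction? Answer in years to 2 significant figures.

With h = a·x + b·y + c and W1 as origin, the differences give:
  30·a + (-110)·b = -2.73
  (-90)·a + (-95)·b = -1.88
Eliminate b (×(-95) and ×(-110), subtract): -12750·a = 52.550 → a = ∂h/∂x = -0.004122
Back-substitute: b = ∂h/∂y = +0.02369.
|∇h| = √(-0.004122² + 0.02369²) = 0.02405
Seepage velocity v = K·i/n = 2.0 × 0.02405 / 0.22 = 0.2186 m/day.
t = 500 / 0.2186 = 2287 days = 6.26 years.

6.3 years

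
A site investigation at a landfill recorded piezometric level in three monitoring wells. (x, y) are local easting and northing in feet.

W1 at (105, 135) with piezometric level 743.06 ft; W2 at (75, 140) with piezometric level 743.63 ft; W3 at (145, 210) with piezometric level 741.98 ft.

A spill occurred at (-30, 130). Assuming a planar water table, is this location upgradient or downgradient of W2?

upgradient

With h = a·x + b·y + c and W1 as origin, the differences give:
  (-30)·a + 5·b = +0.57
  40·a + 75·b = -1.08
Eliminate b (×75 and ×5, subtract): -2450·a = 48.150 → a = ∂h/∂x = -0.01965
Back-substitute: b = ∂h/∂y = -0.003918.
Head at (-30, 130) = 743.06 + (-0.01965)·(-135) + (-0.003918)·(-5) = 745.73 ft.
That is higher than the 743.63 ft at W2, so the point is upgradient.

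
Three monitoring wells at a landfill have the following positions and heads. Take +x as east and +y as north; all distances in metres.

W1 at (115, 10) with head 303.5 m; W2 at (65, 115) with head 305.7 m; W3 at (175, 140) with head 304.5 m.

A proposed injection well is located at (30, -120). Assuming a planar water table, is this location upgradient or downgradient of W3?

Differences from W1: to W2 (Δx, Δy, Δh) = (-50, 105, +2.2); to W3 = (60, 130, +1.0).
Determinant of the coordinate differences = (-50)·130 − 60·105 = -12800.
∂h/∂x = [(+2.2)·130 − (+1.0)·105] / -12800 = -0.01414
∂h/∂y = [(-50)·(+1.0) − 60·(+2.2)] / -12800 = +0.01422
Head at (30, -120) = 303.5 + (-0.01414)·(-85) + (+0.01422)·(-130) = 302.85 m.
That is lower than the 304.5 m at W3, so the point is downgradient.

downgradient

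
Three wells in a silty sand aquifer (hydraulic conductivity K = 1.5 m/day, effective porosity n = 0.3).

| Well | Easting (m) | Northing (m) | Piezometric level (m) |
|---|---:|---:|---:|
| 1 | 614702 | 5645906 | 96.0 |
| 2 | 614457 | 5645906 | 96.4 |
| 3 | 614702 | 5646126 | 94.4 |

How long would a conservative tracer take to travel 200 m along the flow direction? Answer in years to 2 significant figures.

∂h/∂x = (96.4 − 96.0) / (614457 − 614702) = -0.001633
∂h/∂y = (94.4 − 96.0) / (5646126 − 5645906) = -0.007273
|∇h| = √(-0.001633² + -0.007273²) = 0.007454
Seepage velocity v = K·i/n = 1.5 × 0.007454 / 0.3 = 0.03727 m/day.
t = 200 / 0.03727 = 5366 days = 14.7 years.

15 years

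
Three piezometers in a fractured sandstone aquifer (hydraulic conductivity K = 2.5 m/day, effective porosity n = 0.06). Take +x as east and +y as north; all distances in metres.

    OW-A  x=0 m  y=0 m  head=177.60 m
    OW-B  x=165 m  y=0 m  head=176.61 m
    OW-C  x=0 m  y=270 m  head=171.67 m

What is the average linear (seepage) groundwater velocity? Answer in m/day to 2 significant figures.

∂h/∂x = (176.61 − 177.60) / (165 − 0) = -0.006000
∂h/∂y = (171.67 − 177.60) / (270 − 0) = -0.02196
|∇h| = √(-0.006000² + -0.02196²) = 0.02276
Seepage velocity v = K·i/n = 2.5 × 0.02276 / 0.06 = 0.9483 m/day.

0.95 m/day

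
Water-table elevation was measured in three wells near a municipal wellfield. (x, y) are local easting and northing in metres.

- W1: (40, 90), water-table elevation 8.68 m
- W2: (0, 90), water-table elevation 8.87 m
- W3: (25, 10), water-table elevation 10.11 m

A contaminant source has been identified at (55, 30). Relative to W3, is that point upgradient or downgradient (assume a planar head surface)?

downgradient

Differences from W1: to W2 (Δx, Δy, Δh) = (-40, 0, +0.19); to W3 = (-15, -80, +1.43).
Solve a·Δx + b·Δy = Δh: det = (-40)·(-80) − (-15)·0 = 3200.
∂h/∂x = [(+0.19)·(-80) − (+1.43)·0] / 3200 = -0.004750
∂h/∂y = [(-40)·(+1.43) − (-15)·(+0.19)] / 3200 = -0.01698
Head at (55, 30) = 8.68 + (-0.004750)·(15) + (-0.01698)·(-60) = 9.63 m.
That is lower than the 10.11 m at W3, so the point is downgradient.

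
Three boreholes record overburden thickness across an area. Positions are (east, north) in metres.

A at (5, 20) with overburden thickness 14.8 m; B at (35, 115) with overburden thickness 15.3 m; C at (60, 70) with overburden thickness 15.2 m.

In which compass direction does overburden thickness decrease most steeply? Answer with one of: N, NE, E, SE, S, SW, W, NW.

SW

With d = a·x + b·y + c and A as origin, the differences give:
  30·a + 95·b = +0.5
  55·a + 50·b = +0.4
Eliminate b (×50 and ×95, subtract): -3725·a = -13.00 → a = ∂d/∂x = +0.003490
Back-substitute: b = ∂d/∂y = +0.004161.
Steepest decrease is along −∇f = (-0.003490 E, -0.004161 N) → southwest.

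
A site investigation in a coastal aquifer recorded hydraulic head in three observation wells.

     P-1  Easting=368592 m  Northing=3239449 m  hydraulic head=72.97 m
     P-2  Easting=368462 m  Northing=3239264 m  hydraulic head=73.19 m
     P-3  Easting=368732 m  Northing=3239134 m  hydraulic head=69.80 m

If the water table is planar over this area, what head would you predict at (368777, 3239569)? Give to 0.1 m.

71.8 m

Differences from P-1: to P-2 (Δx, Δy, Δh) = (-130, -185, +0.22); to P-3 = (140, -315, -3.17).
Solve a·Δx + b·Δy = Δh: det = (-130)·(-315) − 140·(-185) = 66850.
∂h/∂x = [(+0.22)·(-315) − (-3.17)·(-185)] / 66850 = -0.009809
∂h/∂y = [(-130)·(-3.17) − 140·(+0.22)] / 66850 = +0.005704
h(368777, 3239569) = 72.97 + (-0.009809)·(185) + (+0.005704)·(120) = 72.97 -1.815 +0.684 = 71.840 m.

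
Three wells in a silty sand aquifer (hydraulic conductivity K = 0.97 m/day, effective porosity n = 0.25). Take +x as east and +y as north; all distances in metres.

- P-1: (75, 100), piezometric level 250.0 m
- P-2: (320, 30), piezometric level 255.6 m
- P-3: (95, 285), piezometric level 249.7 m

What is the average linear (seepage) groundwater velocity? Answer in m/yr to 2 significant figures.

With h = a·x + b·y + c and P-1 as origin, the differences give:
  245·a + (-70)·b = +5.6
  20·a + 185·b = -0.3
Eliminate b (×185 and ×(-70), subtract): 46725·a = 1015.00 → a = ∂h/∂x = +0.02172
Back-substitute: b = ∂h/∂y = -0.003970.
|∇h| = √(0.02172² + -0.003970²) = 0.02208
Seepage velocity v = K·i/n = 0.97 × 0.02208 / 0.25 = 0.08567 m/day = 31.29 m/yr.

31 m/yr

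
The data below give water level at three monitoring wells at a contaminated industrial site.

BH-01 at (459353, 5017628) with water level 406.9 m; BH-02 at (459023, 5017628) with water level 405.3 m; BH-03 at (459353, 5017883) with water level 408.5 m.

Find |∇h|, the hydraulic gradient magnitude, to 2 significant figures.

∂h/∂x = (405.3 − 406.9) / (459023 − 459353) = +0.004848
∂h/∂y = (408.5 − 406.9) / (5017883 − 5017628) = +0.006275
|∇h| = √(0.004848² + 0.006275²) = 0.00793

0.0079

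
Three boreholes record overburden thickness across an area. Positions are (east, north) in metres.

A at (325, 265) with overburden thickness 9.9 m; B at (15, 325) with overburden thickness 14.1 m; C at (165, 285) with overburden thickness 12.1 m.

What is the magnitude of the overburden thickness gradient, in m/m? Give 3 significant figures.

0.0144 m/m

Differences from A: to B (Δx, Δy, Δh) = (-310, 60, +4.2); to C = (-160, 20, +2.2).
Determinant of the coordinate differences = (-310)·20 − (-160)·60 = 3400.
∂d/∂x = [(+4.2)·20 − (+2.2)·60] / 3400 = -0.01412
∂d/∂y = [(-310)·(+2.2) − (-160)·(+4.2)] / 3400 = -0.002941
|∇f| = √(-0.01412² + -0.002941²) = 0.01442 m/m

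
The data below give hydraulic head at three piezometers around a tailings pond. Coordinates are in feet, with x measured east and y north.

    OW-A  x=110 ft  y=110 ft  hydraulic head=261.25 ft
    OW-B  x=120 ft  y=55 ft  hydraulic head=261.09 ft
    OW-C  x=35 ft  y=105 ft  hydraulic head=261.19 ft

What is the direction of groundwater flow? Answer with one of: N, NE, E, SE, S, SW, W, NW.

Taking OW-A as reference: OW-B−OW-A = (10, -55, -0.16); OW-C−OW-A = (-75, -5, -0.06).
Solve a·Δx + b·Δy = Δh: det = 10·(-5) − (-75)·(-55) = -4175.
∂h/∂x = [(-0.16)·(-5) − (-0.06)·(-55)] / -4175 = +0.0005988
∂h/∂y = [10·(-0.06) − (-75)·(-0.16)] / -4175 = +0.003018
Flow = −∇h = (-0.0005988 east, -0.003018 north), which points south.

S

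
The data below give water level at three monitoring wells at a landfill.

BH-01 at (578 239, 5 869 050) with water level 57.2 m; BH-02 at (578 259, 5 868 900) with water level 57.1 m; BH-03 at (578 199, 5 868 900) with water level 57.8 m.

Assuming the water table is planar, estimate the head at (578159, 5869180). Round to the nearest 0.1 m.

Differences from BH-01: to BH-02 (Δx, Δy, Δh) = (20, -150, -0.1); to BH-03 = (-40, -150, +0.6).
Solve a·Δx + b·Δy = Δh: det = 20·(-150) − (-40)·(-150) = -9000.
∂h/∂x = [(-0.1)·(-150) − (+0.6)·(-150)] / -9000 = -0.01167
∂h/∂y = [20·(+0.6) − (-40)·(-0.1)] / -9000 = -0.0008889
h(578159, 5869180) = 57.2 + (-0.01167)·(-80) + (-0.0008889)·(130) = 57.2 +0.933 -0.116 = 58.018 m.

58.0 m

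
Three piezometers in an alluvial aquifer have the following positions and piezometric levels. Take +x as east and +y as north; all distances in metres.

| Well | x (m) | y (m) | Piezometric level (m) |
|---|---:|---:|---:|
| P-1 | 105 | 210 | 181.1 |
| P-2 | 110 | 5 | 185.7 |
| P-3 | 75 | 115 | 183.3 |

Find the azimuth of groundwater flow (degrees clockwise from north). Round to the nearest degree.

Three-point gradient (reference P-1): Δ to P-2 = (5, -205, +4.6), Δ to P-3 = (-30, -95, +2.2).
∂h/∂x = -0.002113, ∂h/∂y = -0.02249 (det = -6625).
Flow direction (−∇h) has components (+0.002113 E, +0.02249 N).
Azimuth = atan2(E, N) = atan2(+0.002113, +0.02249) = 5.4° ≈ 005°.

005°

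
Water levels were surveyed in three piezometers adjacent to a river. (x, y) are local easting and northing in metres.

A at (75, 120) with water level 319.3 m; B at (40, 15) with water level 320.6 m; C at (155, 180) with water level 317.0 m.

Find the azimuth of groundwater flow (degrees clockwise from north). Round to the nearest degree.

082°

With h = a·x + b·y + c and A as origin, the differences give:
  (-35)·a + (-105)·b = +1.3
  80·a + 60·b = -2.3
Eliminate b (×60 and ×(-105), subtract): 6300·a = -163.50 → a = ∂h/∂x = -0.02595
Back-substitute: b = ∂h/∂y = -0.003730.
Flow direction (−∇h) has components (+0.02595 E, +0.003730 N).
Azimuth = atan2(E, N) = atan2(+0.02595, +0.003730) = 81.8° ≈ 082°.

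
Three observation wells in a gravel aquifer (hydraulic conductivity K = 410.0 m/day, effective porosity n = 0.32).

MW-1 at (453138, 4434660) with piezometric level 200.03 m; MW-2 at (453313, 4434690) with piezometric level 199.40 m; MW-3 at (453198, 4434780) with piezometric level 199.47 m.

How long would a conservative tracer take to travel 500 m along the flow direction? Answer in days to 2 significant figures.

89 days

Differences from MW-1: to MW-2 (Δx, Δy, Δh) = (175, 30, -0.63); to MW-3 = (60, 120, -0.56).
Solve a·Δx + b·Δy = Δh: det = 175·120 − 60·30 = 19200.
∂h/∂x = [(-0.63)·120 − (-0.56)·30] / 19200 = -0.003062
∂h/∂y = [175·(-0.56) − 60·(-0.63)] / 19200 = -0.003135
|∇h| = √(-0.003062² + -0.003135²) = 0.004382
Seepage velocity v = K·i/n = 410.0 × 0.004382 / 0.32 = 5.614 m/day.
t = 500 / 5.614 = 89.06 days.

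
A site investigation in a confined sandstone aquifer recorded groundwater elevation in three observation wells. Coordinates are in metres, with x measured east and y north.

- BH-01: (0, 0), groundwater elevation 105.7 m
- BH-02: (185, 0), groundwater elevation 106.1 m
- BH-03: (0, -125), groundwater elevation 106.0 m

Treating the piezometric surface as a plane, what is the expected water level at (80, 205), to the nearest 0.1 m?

105.4 m

∂h/∂x = (106.1 − 105.7) / (185 − 0) = +0.002162
∂h/∂y = (106.0 − 105.7) / (-125 − 0) = -0.002400
h(80, 205) = 105.7 + (+0.002162)·(80) + (-0.002400)·(205) = 105.7 +0.173 -0.492 = 105.381 m.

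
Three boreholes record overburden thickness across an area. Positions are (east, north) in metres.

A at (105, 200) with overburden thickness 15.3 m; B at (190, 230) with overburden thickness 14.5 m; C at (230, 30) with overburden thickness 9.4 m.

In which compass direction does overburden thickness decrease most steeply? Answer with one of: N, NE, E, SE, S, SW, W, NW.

SE

Taking A as reference: B−A = (85, 30, -0.8); C−A = (125, -170, -5.9).
Determinant of the coordinate differences = 85·(-170) − 125·30 = -18200.
∂d/∂x = [(-0.8)·(-170) − (-5.9)·30] / -18200 = -0.01720
∂d/∂y = [85·(-5.9) − 125·(-0.8)] / -18200 = +0.02206
Steepest decrease is along −∇f = (+0.01720 E, -0.02206 N) → southeast.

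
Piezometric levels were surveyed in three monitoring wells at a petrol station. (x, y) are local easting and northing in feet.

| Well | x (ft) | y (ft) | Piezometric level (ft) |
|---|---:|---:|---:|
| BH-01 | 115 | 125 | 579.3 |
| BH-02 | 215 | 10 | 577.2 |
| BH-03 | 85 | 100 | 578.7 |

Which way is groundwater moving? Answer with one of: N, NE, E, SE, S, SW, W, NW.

S

Differences from BH-01: to BH-02 (Δx, Δy, Δh) = (100, -115, -2.1); to BH-03 = (-30, -25, -0.6).
Determinant of the coordinate differences = 100·(-25) − (-30)·(-115) = -5950.
∂h/∂x = [(-2.1)·(-25) − (-0.6)·(-115)] / -5950 = +0.002773
∂h/∂y = [100·(-0.6) − (-30)·(-2.1)] / -5950 = +0.02067
Flow = −∇h = (-0.002773 east, -0.02067 north), which points south.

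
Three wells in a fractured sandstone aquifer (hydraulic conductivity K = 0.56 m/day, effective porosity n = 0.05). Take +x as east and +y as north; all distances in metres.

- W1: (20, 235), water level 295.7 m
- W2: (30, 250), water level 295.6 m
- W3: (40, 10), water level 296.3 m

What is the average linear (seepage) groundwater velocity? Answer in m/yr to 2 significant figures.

25 m/yr

With h = a·x + b·y + c and W1 as origin, the differences give:
  10·a + 15·b = -0.1
  20·a + (-225)·b = +0.6
Eliminate b (×(-225) and ×15, subtract): -2550·a = 13.50 → a = ∂h/∂x = -0.005294
Back-substitute: b = ∂h/∂y = -0.003137.
|∇h| = √(-0.005294² + -0.003137²) = 0.006154
Seepage velocity v = K·i/n = 0.56 × 0.006154 / 0.05 = 0.06892 m/day = 25.17 m/yr.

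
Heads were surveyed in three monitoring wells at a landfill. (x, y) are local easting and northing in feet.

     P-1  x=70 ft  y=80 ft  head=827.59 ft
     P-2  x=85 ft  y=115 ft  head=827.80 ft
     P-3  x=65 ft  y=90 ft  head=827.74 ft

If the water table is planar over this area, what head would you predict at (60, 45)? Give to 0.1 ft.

827.3 ft

Taking P-1 as reference: P-2−P-1 = (15, 35, +0.21); P-3−P-1 = (-5, 10, +0.15).
Solve a·Δx + b·Δy = Δh: det = 15·10 − (-5)·35 = 325.
∂h/∂x = [(+0.21)·10 − (+0.15)·35] / 325 = -0.009692
∂h/∂y = [15·(+0.15) − (-5)·(+0.21)] / 325 = +0.01015
h(60, 45) = 827.59 + (-0.009692)·(-10) + (+0.01015)·(-35) = 827.59 +0.097 -0.355 = 827.332 ft.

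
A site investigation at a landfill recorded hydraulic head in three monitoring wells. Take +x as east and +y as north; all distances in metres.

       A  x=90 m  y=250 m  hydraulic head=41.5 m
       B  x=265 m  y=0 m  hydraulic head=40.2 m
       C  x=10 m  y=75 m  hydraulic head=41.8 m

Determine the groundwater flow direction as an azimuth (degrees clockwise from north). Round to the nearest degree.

Differences from A: to B (Δx, Δy, Δh) = (175, -250, -1.3); to C = (-80, -175, +0.3).
Determinant of the coordinate differences = 175·(-175) − (-80)·(-250) = -50625.
∂h/∂x = [(-1.3)·(-175) − (+0.3)·(-250)] / -50625 = -0.005975
∂h/∂y = [175·(+0.3) − (-80)·(-1.3)] / -50625 = +0.001017
Flow direction (−∇h) has components (+0.005975 E, -0.001017 N).
Azimuth = atan2(E, N) = atan2(+0.005975, -0.001017) = 99.7° ≈ 100°.

100°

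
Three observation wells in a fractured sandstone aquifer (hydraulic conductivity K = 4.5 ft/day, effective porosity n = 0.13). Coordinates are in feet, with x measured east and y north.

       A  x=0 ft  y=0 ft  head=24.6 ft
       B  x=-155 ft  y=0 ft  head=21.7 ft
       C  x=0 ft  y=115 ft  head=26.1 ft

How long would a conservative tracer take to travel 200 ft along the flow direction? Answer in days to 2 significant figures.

250 days

∂h/∂x = (21.7 − 24.6) / (-155 − 0) = +0.01871
∂h/∂y = (26.1 − 24.6) / (115 − 0) = +0.01304
|∇h| = √(0.01871² + 0.01304²) = 0.02281
Seepage velocity v = K·i/n = 4.5 × 0.02281 / 0.13 = 0.7896 ft/day.
t = 200 / 0.7896 = 253.3 days.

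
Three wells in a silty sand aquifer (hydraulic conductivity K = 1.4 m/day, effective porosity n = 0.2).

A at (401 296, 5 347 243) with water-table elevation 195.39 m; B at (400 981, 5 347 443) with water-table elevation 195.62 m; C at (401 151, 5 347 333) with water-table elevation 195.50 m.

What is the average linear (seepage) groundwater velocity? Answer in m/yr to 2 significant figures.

7.2 m/yr

Taking A as reference: B−A = (-315, 200, +0.23); C−A = (-145, 90, +0.11).
Solve a·Δx + b·Δy = Δh: det = (-315)·90 − (-145)·200 = 650.
∂h/∂x = [(+0.23)·90 − (+0.11)·200] / 650 = -0.002000
∂h/∂y = [(-315)·(+0.11) − (-145)·(+0.23)] / 650 = -0.002000
|∇h| = √(-0.002000² + -0.002000²) = 0.002828
Seepage velocity v = K·i/n = 1.4 × 0.002828 / 0.2 = 0.0198 m/day = 7.232 m/yr.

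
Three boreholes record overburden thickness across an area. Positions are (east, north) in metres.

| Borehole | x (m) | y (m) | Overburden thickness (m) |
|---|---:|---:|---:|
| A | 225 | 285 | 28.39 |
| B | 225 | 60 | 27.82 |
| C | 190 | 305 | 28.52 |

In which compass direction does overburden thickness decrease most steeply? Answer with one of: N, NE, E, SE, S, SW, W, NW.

SE

With d = a·x + b·y + c and A as origin, the differences give:
  0·a + (-225)·b = -0.57
  (-35)·a + 20·b = +0.13
Eliminate b (×20 and ×(-225), subtract): -7875·a = 17.850 → a = ∂d/∂x = -0.002267
Back-substitute: b = ∂d/∂y = +0.002533.
Steepest decrease is along −∇f = (+0.002267 E, -0.002533 N) → southeast.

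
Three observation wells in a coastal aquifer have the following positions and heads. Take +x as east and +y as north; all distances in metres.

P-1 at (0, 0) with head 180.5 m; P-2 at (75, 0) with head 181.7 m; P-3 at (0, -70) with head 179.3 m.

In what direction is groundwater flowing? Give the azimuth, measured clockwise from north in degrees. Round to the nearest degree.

223°

∂h/∂x = (181.7 − 180.5) / (75 − 0) = +0.01600
∂h/∂y = (179.3 − 180.5) / (-70 − 0) = +0.01714
Flow direction (−∇h) has components (-0.01600 E, -0.01714 N).
Azimuth = atan2(E, N) = atan2(-0.01600, -0.01714) = 223.0° ≈ 223°.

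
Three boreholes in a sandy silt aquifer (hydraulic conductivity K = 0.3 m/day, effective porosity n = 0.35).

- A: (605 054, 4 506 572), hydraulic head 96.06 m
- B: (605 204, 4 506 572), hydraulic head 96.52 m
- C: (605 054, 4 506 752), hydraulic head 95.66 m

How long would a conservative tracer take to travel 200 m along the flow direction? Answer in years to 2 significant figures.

170 years

∂h/∂x = (96.52 − 96.06) / (605204 − 605054) = +0.003067
∂h/∂y = (95.66 − 96.06) / (4506752 − 4506572) = -0.002222
|∇h| = √(0.003067² + -0.002222²) = 0.003787
Seepage velocity v = K·i/n = 0.3 × 0.003787 / 0.35 = 0.003246 m/day.
t = 200 / 0.003246 = 6.161e+04 days = 169 years.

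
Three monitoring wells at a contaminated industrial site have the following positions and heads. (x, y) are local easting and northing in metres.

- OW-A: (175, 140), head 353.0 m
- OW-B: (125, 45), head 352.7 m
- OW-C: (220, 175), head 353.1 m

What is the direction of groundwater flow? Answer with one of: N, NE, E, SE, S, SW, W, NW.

S

Differences from OW-A: to OW-B (Δx, Δy, Δh) = (-50, -95, -0.3); to OW-C = (45, 35, +0.1).
Determinant of the coordinate differences = (-50)·35 − 45·(-95) = 2525.
∂h/∂x = [(-0.3)·35 − (+0.1)·(-95)] / 2525 = -0.0003960
∂h/∂y = [(-50)·(+0.1) − 45·(-0.3)] / 2525 = +0.003366
Flow = −∇h = (+0.0003960 east, -0.003366 north), which points south.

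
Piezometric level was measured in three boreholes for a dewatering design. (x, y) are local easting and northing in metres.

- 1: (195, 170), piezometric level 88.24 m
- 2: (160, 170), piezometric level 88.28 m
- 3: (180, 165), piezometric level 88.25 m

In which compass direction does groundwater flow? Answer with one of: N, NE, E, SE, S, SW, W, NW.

SE

Taking 1 as reference: 2−1 = (-35, 0, +0.04); 3−1 = (-15, -5, +0.01).
Solve a·Δx + b·Δy = Δh: det = (-35)·(-5) − (-15)·0 = 175.
∂h/∂x = [(+0.04)·(-5) − (+0.01)·0] / 175 = -0.001143
∂h/∂y = [(-35)·(+0.01) − (-15)·(+0.04)] / 175 = +0.001429
Flow = −∇h = (+0.001143 east, -0.001429 north), which points southeast.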